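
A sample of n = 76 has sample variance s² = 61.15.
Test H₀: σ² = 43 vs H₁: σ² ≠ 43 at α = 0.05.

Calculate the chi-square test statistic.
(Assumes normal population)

df = n - 1 = 75
χ² = (n-1)s²/σ₀² = 75×61.15/43 = 106.6570
Critical values: χ²_{0.975,75} = 52.942, χ²_{0.025,75} = 100.839
Rejection region: χ² < 52.942 or χ² > 100.839
Decision: reject H₀

Answer: χ² = 106.6570, reject H₀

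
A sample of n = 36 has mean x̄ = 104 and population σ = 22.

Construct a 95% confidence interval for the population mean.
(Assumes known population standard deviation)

Confidence level: 95%, α = 0.05
z_0.025 = 1.960
SE = σ/√n = 22/√36 = 3.6667
Margin of error = 1.960 × 3.6667 = 7.1867
CI: x̄ ± margin = 104 ± 7.1867
CI: (96.8133, 111.1867)

Answer: (96.8133, 111.1867)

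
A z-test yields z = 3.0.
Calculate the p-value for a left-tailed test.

For z = 3.0:
p = P(Z < 3.0) = Φ(3.0) = 0.9987

Answer: p-value ≈ 0.9987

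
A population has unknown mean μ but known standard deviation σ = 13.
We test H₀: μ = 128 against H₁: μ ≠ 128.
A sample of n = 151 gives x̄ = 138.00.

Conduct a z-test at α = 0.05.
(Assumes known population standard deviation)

Answer: z = 9.4527, reject H₀

Derivation:
Standard error: SE = σ/√n = 13/√151 = 1.0579
z-statistic: z = (x̄ - μ₀)/SE = (138.00 - 128)/1.0579 = 9.4527
Critical value: ±1.960
p-value < 0.0001
Decision: reject H₀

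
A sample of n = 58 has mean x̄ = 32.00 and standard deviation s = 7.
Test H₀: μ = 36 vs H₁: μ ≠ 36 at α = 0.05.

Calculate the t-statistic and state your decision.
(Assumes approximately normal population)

df = n - 1 = 57
SE = s/√n = 7/√58 = 0.9191
t = (x̄ - μ₀)/SE = (32.00 - 36)/0.9191 = -4.3521
Critical value: t_{0.025,57} = ±2.002
p-value ≈ 0.0001
Decision: reject H₀

Answer: t = -4.3521, reject H₀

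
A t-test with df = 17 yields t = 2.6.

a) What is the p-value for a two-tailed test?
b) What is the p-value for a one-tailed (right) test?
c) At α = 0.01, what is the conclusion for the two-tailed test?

Using t-distribution with df = 17:
a) Two-tailed: p = 2×P(T > 2.6) = 0.0187
b) One-tailed: p = P(T > 2.6) = 0.0093
c) 0.0187 ≥ 0.01, fail to reject H₀

Answer: a) 0.0187, b) 0.0093, c) fail to reject H₀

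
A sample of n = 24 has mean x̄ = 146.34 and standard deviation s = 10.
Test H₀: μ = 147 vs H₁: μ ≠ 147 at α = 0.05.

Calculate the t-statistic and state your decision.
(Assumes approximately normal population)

df = n - 1 = 23
SE = s/√n = 10/√24 = 2.0412
t = (x̄ - μ₀)/SE = (146.34 - 147)/2.0412 = -0.3233
Critical value: t_{0.025,23} = ±2.069
p-value ≈ 0.7494
Decision: fail to reject H₀

Answer: t = -0.3233, fail to reject H₀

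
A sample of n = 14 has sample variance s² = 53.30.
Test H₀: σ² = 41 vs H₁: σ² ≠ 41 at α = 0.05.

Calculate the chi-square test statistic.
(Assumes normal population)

Answer: χ² = 16.9000, fail to reject H₀

Derivation:
df = n - 1 = 13
χ² = (n-1)s²/σ₀² = 13×53.30/41 = 16.9000
Critical values: χ²_{0.975,13} = 5.009, χ²_{0.025,13} = 24.736
Rejection region: χ² < 5.009 or χ² > 24.736
Decision: fail to reject H₀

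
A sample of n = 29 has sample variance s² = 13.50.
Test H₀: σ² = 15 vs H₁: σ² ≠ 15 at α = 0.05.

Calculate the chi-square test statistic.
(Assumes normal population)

df = n - 1 = 28
χ² = (n-1)s²/σ₀² = 28×13.50/15 = 25.2000
Critical values: χ²_{0.975,28} = 15.308, χ²_{0.025,28} = 44.461
Rejection region: χ² < 15.308 or χ² > 44.461
Decision: fail to reject H₀

Answer: χ² = 25.2000, fail to reject H₀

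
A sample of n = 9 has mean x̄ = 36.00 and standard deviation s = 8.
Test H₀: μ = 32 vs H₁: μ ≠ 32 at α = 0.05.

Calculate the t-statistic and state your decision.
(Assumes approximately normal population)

Answer: t = 1.5000, fail to reject H₀

Derivation:
df = n - 1 = 8
SE = s/√n = 8/√9 = 2.6667
t = (x̄ - μ₀)/SE = (36.00 - 32)/2.6667 = 1.5000
Critical value: t_{0.025,8} = ±2.306
p-value ≈ 0.1720
Decision: fail to reject H₀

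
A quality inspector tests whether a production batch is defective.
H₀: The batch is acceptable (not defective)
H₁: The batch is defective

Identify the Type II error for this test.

Answer: Shipping a defective batch to customers

Derivation:
A Type I error (probability α) occurs when we reject a true H₀.
A Type II error (probability β) occurs when we fail to reject a false H₀.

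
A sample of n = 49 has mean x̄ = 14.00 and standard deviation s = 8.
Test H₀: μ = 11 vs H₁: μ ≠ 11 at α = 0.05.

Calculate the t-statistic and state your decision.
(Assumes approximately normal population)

df = n - 1 = 48
SE = s/√n = 8/√49 = 1.1429
t = (x̄ - μ₀)/SE = (14.00 - 11)/1.1429 = 2.6249
Critical value: t_{0.025,48} = ±2.011
p-value ≈ 0.0116
Decision: reject H₀

Answer: t = 2.6249, reject H₀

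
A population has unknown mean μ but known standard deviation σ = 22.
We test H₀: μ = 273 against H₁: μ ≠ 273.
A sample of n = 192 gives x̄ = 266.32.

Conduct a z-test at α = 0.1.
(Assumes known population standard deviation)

Standard error: SE = σ/√n = 22/√192 = 1.5877
z-statistic: z = (x̄ - μ₀)/SE = (266.32 - 273)/1.5877 = -4.2073
Critical value: ±1.645
p-value < 0.0001
Decision: reject H₀

Answer: z = -4.2073, reject H₀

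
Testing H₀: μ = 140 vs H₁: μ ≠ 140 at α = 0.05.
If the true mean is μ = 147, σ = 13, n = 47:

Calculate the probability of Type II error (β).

Answer: β ≈ 0.0417

Derivation:
SE = σ/√n = 13/√47 = 1.8962
Critical values: μ₀ ± z_0.025×SE = 140 ± 1.960×1.8962
Acceptance region: (136.2834, 143.7166)
Under H₁ (μ = 147): z_high = (143.7166 - 147)/1.8962 = -1.7316, z_low = (136.2834 - 147)/1.8962 = -5.6516
β = P(not reject | H₁) = Φ(-1.7316) - Φ(-5.6516) ≈ 0.0417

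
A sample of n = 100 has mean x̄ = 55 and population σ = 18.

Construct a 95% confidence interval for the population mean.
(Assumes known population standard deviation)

Confidence level: 95%, α = 0.05
z_0.025 = 1.960
SE = σ/√n = 18/√100 = 1.8000
Margin of error = 1.960 × 1.8000 = 3.5280
CI: x̄ ± margin = 55 ± 3.5280
CI: (51.4720, 58.5280)

Answer: (51.4720, 58.5280)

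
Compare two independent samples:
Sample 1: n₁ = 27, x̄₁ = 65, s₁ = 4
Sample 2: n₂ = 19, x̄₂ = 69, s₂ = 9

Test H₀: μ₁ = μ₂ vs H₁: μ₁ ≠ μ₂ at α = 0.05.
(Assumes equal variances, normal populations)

Pooled variance: s²_p = [26×4² + 18×9²]/(44) = 42.5909
s_p = 6.5262
SE = s_p×√(1/n₁ + 1/n₂) = 6.5262×√(1/27 + 1/19) = 1.9543
t = (x̄₁ - x̄₂)/SE = (65 - 69)/1.9543 = -2.0468
df = 44, t-critical = ±2.015
Decision: reject H₀

Answer: t = -2.0468, reject H₀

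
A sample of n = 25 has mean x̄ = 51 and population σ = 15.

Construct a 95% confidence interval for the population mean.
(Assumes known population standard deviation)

Answer: (45.1200, 56.8800)

Derivation:
Confidence level: 95%, α = 0.05
z_0.025 = 1.960
SE = σ/√n = 15/√25 = 3.0000
Margin of error = 1.960 × 3.0000 = 5.8800
CI: x̄ ± margin = 51 ± 5.8800
CI: (45.1200, 56.8800)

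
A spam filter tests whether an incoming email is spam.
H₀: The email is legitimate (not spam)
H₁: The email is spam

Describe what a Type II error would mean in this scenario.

Answer: Letting a spam email through to the inbox

Derivation:
Type I error (α): Rejecting H₀ when H₀ is true
Type II error (β): Failing to reject H₀ when H₁ is true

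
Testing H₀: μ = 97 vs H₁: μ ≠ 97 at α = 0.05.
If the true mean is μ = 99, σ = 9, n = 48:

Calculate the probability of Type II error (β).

Answer: β ≈ 0.6626

Derivation:
SE = σ/√n = 9/√48 = 1.2990
Critical values: μ₀ ± z_0.025×SE = 97 ± 1.960×1.2990
Acceptance region: (94.4540, 99.5460)
Under H₁ (μ = 99): z_high = (99.5460 - 99)/1.2990 = 0.4203, z_low = (94.4540 - 99)/1.2990 = -3.4996
β = P(not reject | H₁) = Φ(0.4203) - Φ(-3.4996) ≈ 0.6626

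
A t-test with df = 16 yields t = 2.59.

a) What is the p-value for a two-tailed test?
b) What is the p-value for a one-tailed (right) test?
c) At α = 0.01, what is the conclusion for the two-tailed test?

Answer: a) 0.0197, b) 0.0099, c) fail to reject H₀

Derivation:
Using t-distribution with df = 16:
a) Two-tailed: p = 2×P(T > 2.59) = 0.0197
b) One-tailed: p = P(T > 2.59) = 0.0099
c) 0.0197 ≥ 0.01, fail to reject H₀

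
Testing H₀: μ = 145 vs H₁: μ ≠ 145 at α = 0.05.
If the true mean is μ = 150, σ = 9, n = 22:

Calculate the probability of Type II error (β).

Answer: β ≈ 0.2592

Derivation:
SE = σ/√n = 9/√22 = 1.9188
Critical values: μ₀ ± z_0.025×SE = 145 ± 1.960×1.9188
Acceptance region: (141.2392, 148.7608)
Under H₁ (μ = 150): z_high = (148.7608 - 150)/1.9188 = -0.6458, z_low = (141.2392 - 150)/1.9188 = -4.5658
β = P(not reject | H₁) = Φ(-0.6458) - Φ(-4.5658) ≈ 0.2592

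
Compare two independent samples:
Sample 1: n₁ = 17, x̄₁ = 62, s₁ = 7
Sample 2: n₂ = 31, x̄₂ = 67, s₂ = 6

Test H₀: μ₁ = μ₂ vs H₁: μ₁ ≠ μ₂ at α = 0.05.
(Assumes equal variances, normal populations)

Answer: t = -2.6025, reject H₀

Derivation:
Pooled variance: s²_p = [16×7² + 30×6²]/(46) = 40.5217
s_p = 6.3657
SE = s_p×√(1/n₁ + 1/n₂) = 6.3657×√(1/17 + 1/31) = 1.9212
t = (x̄₁ - x̄₂)/SE = (62 - 67)/1.9212 = -2.6025
df = 46, t-critical = ±2.013
Decision: reject H₀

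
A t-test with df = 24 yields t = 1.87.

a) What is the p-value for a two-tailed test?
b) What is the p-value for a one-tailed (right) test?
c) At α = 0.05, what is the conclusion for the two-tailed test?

Using t-distribution with df = 24:
a) Two-tailed: p = 2×P(T > 1.87) = 0.0737
b) One-tailed: p = P(T > 1.87) = 0.0369
c) 0.0737 ≥ 0.05, fail to reject H₀

Answer: a) 0.0737, b) 0.0369, c) fail to reject H₀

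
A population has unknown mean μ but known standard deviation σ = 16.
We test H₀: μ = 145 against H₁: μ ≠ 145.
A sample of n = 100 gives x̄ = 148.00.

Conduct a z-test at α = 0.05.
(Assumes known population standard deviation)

Answer: z = 1.8750, fail to reject H₀

Derivation:
Standard error: SE = σ/√n = 16/√100 = 1.6000
z-statistic: z = (x̄ - μ₀)/SE = (148.00 - 145)/1.6000 = 1.8750
Critical value: ±1.960
p-value = 0.0608
Decision: fail to reject H₀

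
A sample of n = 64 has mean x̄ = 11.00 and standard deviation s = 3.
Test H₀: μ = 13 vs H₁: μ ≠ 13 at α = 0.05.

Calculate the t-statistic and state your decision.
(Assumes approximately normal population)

df = n - 1 = 63
SE = s/√n = 3/√64 = 0.3750
t = (x̄ - μ₀)/SE = (11.00 - 13)/0.3750 = -5.3333
Critical value: t_{0.025,63} = ±1.998
p-value < 0.0001
Decision: reject H₀

Answer: t = -5.3333, reject H₀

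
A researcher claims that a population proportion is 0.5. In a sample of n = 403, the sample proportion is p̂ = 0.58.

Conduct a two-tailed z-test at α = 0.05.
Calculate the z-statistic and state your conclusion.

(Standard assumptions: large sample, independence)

Answer: z = 3.2119, reject H₀

Derivation:
H₀: p = 0.5, H₁: p ≠ 0.5
Standard error: SE = √(p₀(1-p₀)/n) = √(0.5×0.5/403) = 0.024907
z-statistic: z = (p̂ - p₀)/SE = (0.58 - 0.5)/0.024907 = 3.2119
Critical value: z_0.025 = ±1.960
p-value = 0.0013
Decision: reject H₀ at α = 0.05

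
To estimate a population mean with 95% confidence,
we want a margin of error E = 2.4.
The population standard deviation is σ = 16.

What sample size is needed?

Answer: n = 171

Derivation:
z_0.025 = 1.960
n = (z×σ/E)² = (1.960×16/2.4)²
n = 170.7378
Round up: n = 171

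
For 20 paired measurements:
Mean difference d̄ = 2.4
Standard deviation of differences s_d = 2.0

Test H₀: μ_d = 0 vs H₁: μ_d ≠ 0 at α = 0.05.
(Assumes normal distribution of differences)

Answer: t = 5.3667, reject H₀

Derivation:
df = n - 1 = 19
SE = s_d/√n = 2.0/√20 = 0.4472
t = d̄/SE = 2.4/0.4472 = 5.3667
Critical value: t_{0.025,19} = ±2.093
p-value < 0.0001
Decision: reject H₀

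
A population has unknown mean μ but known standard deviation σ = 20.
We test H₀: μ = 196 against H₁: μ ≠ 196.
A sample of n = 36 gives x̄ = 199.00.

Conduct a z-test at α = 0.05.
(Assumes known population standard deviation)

Answer: z = 0.9000, fail to reject H₀

Derivation:
Standard error: SE = σ/√n = 20/√36 = 3.3333
z-statistic: z = (x̄ - μ₀)/SE = (199.00 - 196)/3.3333 = 0.9000
Critical value: ±1.960
p-value = 0.3681
Decision: fail to reject H₀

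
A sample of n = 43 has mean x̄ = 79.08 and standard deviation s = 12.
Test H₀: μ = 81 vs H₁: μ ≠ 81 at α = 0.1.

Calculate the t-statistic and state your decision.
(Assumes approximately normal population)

df = n - 1 = 42
SE = s/√n = 12/√43 = 1.8300
t = (x̄ - μ₀)/SE = (79.08 - 81)/1.8300 = -1.0492
Critical value: t_{0.05,42} = ±1.682
p-value ≈ 0.3001
Decision: fail to reject H₀

Answer: t = -1.0492, fail to reject H₀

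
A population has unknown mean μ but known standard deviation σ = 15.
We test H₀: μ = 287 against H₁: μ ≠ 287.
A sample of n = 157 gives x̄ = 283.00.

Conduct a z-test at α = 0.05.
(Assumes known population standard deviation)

Standard error: SE = σ/√n = 15/√157 = 1.1971
z-statistic: z = (x̄ - μ₀)/SE = (283.00 - 287)/1.1971 = -3.3414
Critical value: ±1.960
p-value = 0.0008
Decision: reject H₀

Answer: z = -3.3414, reject H₀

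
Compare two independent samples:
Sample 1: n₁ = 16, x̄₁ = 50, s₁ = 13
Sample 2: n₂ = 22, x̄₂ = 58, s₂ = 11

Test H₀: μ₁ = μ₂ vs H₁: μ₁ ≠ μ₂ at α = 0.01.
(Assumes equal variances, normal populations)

Pooled variance: s²_p = [15×13² + 21×11²]/(36) = 141.0000
s_p = 11.8743
SE = s_p×√(1/n₁ + 1/n₂) = 11.8743×√(1/16 + 1/22) = 3.9015
t = (x̄₁ - x̄₂)/SE = (50 - 58)/3.9015 = -2.0505
df = 36, t-critical = ±2.719
Decision: fail to reject H₀

Answer: t = -2.0505, fail to reject H₀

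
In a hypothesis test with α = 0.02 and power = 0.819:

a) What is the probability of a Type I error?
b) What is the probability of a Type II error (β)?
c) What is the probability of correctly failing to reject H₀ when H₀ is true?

a) Type I error probability = α = 0.02
b) Power = P(reject H₀ | H₁ true) = 1 - β = 0.819, so Type II error probability = β = 1 - Power = 0.181
c) P(fail to reject H₀ | H₀ true) = 1 - α = 0.98

Answer: a) 0.02, b) 0.181, c) 0.98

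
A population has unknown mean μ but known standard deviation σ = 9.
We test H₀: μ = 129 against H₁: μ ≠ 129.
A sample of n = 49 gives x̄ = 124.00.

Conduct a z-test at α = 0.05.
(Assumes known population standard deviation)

Answer: z = -3.8889, reject H₀

Derivation:
Standard error: SE = σ/√n = 9/√49 = 1.2857
z-statistic: z = (x̄ - μ₀)/SE = (124.00 - 129)/1.2857 = -3.8889
Critical value: ±1.960
p-value = 0.0001
Decision: reject H₀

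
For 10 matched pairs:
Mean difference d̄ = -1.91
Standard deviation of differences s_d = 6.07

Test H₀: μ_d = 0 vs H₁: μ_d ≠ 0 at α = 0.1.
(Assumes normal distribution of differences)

Answer: t = -0.9951, fail to reject H₀

Derivation:
df = n - 1 = 9
SE = s_d/√n = 6.07/√10 = 1.9195
t = d̄/SE = -1.91/1.9195 = -0.9951
Critical value: t_{0.05,9} = ±1.833
p-value ≈ 0.3457
Decision: fail to reject H₀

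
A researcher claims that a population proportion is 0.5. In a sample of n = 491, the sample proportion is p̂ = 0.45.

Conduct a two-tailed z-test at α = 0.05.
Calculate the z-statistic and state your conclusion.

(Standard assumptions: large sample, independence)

H₀: p = 0.5, H₁: p ≠ 0.5
Standard error: SE = √(p₀(1-p₀)/n) = √(0.5×0.5/491) = 0.022565
z-statistic: z = (p̂ - p₀)/SE = (0.45 - 0.5)/0.022565 = -2.2158
Critical value: z_0.025 = ±1.960
p-value = 0.0267
Decision: reject H₀ at α = 0.05

Answer: z = -2.2158, reject H₀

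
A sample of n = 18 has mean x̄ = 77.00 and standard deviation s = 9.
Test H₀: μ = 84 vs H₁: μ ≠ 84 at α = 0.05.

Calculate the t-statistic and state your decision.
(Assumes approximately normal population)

df = n - 1 = 17
SE = s/√n = 9/√18 = 2.1213
t = (x̄ - μ₀)/SE = (77.00 - 84)/2.1213 = -3.2999
Critical value: t_{0.025,17} = ±2.110
p-value ≈ 0.0042
Decision: reject H₀

Answer: t = -3.2999, reject H₀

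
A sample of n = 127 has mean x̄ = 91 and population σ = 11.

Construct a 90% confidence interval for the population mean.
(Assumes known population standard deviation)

Answer: (89.3943, 92.6057)

Derivation:
Confidence level: 90%, α = 0.1
z_0.05 = 1.645
SE = σ/√n = 11/√127 = 0.9761
Margin of error = 1.645 × 0.9761 = 1.6057
CI: x̄ ± margin = 91 ± 1.6057
CI: (89.3943, 92.6057)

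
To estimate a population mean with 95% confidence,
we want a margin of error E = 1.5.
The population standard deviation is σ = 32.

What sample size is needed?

z_0.025 = 1.960
n = (z×σ/E)² = (1.960×32/1.5)²
n = 1748.3548
Round up: n = 1749

Answer: n = 1749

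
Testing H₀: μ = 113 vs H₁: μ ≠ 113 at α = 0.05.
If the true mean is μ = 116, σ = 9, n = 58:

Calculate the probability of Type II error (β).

Answer: β ≈ 0.2815

Derivation:
SE = σ/√n = 9/√58 = 1.1818
Critical values: μ₀ ± z_0.025×SE = 113 ± 1.960×1.1818
Acceptance region: (110.6837, 115.3163)
Under H₁ (μ = 116): z_high = (115.3163 - 116)/1.1818 = -0.5785, z_low = (110.6837 - 116)/1.1818 = -4.4985
β = P(not reject | H₁) = Φ(-0.5785) - Φ(-4.4985) ≈ 0.2815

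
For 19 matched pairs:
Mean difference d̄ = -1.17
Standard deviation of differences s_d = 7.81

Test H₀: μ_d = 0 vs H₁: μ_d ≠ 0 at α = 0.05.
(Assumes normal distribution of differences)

Answer: t = -0.6530, fail to reject H₀

Derivation:
df = n - 1 = 18
SE = s_d/√n = 7.81/√19 = 1.7917
t = d̄/SE = -1.17/1.7917 = -0.6530
Critical value: t_{0.025,18} = ±2.101
p-value ≈ 0.5220
Decision: fail to reject H₀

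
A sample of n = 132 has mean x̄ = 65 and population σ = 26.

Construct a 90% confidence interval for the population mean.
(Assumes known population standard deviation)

Confidence level: 90%, α = 0.1
z_0.05 = 1.645
SE = σ/√n = 26/√132 = 2.2630
Margin of error = 1.645 × 2.2630 = 3.7226
CI: x̄ ± margin = 65 ± 3.7226
CI: (61.2774, 68.7226)

Answer: (61.2774, 68.7226)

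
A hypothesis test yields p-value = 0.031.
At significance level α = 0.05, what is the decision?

Compare p-value to α:
0.031 < 0.05
Decision: reject H₀

Answer: reject H₀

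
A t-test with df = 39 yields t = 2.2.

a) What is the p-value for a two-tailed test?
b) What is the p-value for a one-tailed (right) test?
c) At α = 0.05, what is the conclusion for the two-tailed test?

Answer: a) 0.0338, b) 0.0169, c) reject H₀

Derivation:
Using t-distribution with df = 39:
a) Two-tailed: p = 2×P(T > 2.2) = 0.0338
b) One-tailed: p = P(T > 2.2) = 0.0169
c) 0.0338 < 0.05, reject H₀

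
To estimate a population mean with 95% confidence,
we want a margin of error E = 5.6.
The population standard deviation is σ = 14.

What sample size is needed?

z_0.025 = 1.960
n = (z×σ/E)² = (1.960×14/5.6)²
n = 24.0100
Round up: n = 25

Answer: n = 25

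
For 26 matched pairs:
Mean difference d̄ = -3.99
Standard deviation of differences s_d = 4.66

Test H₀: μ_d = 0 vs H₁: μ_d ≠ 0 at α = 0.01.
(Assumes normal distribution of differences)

Answer: t = -4.3659, reject H₀

Derivation:
df = n - 1 = 25
SE = s_d/√n = 4.66/√26 = 0.9139
t = d̄/SE = -3.99/0.9139 = -4.3659
Critical value: t_{0.005,25} = ±2.787
p-value ≈ 0.0002
Decision: reject H₀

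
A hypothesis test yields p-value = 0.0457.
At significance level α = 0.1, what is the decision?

Compare p-value to α:
0.0457 < 0.1
Decision: reject H₀

Answer: reject H₀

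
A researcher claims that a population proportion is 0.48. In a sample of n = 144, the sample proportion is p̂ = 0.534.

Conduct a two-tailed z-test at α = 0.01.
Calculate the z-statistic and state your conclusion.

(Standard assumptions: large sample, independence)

H₀: p = 0.48, H₁: p ≠ 0.48
Standard error: SE = √(p₀(1-p₀)/n) = √(0.48×0.52/144) = 0.041633
z-statistic: z = (p̂ - p₀)/SE = (0.534 - 0.48)/0.041633 = 1.2970
Critical value: z_0.005 = ±2.576
p-value = 0.1946
Decision: fail to reject H₀ at α = 0.01

Answer: z = 1.2970, fail to reject H₀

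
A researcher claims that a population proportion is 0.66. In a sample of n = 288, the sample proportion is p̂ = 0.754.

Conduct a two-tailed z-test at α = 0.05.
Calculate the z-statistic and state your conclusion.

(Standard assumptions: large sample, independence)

H₀: p = 0.66, H₁: p ≠ 0.66
Standard error: SE = √(p₀(1-p₀)/n) = √(0.66×0.34/288) = 0.027914
z-statistic: z = (p̂ - p₀)/SE = (0.754 - 0.66)/0.027914 = 3.3675
Critical value: z_0.025 = ±1.960
p-value = 0.0008
Decision: reject H₀ at α = 0.05

Answer: z = 3.3675, reject H₀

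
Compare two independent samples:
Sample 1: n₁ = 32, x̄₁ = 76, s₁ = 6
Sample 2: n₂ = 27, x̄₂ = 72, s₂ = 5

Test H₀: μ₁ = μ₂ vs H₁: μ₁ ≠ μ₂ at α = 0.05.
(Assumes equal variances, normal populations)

Pooled variance: s²_p = [31×6² + 26×5²]/(57) = 30.9825
s_p = 5.5662
SE = s_p×√(1/n₁ + 1/n₂) = 5.5662×√(1/32 + 1/27) = 1.4545
t = (x̄₁ - x̄₂)/SE = (76 - 72)/1.4545 = 2.7501
df = 57, t-critical = ±2.002
Decision: reject H₀

Answer: t = 2.7501, reject H₀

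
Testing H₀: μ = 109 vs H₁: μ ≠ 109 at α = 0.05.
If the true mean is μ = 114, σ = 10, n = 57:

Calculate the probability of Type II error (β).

SE = σ/√n = 10/√57 = 1.3245
Critical values: μ₀ ± z_0.025×SE = 109 ± 1.960×1.3245
Acceptance region: (106.4040, 111.5960)
Under H₁ (μ = 114): z_high = (111.5960 - 114)/1.3245 = -1.8150, z_low = (106.4040 - 114)/1.3245 = -5.7350
β = P(not reject | H₁) = Φ(-1.8150) - Φ(-5.7350) ≈ 0.0348

Answer: β ≈ 0.0348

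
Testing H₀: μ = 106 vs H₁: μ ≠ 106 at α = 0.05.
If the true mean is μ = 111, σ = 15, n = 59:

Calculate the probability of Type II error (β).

SE = σ/√n = 15/√59 = 1.9528
Critical values: μ₀ ± z_0.025×SE = 106 ± 1.960×1.9528
Acceptance region: (102.1725, 109.8275)
Under H₁ (μ = 111): z_high = (109.8275 - 111)/1.9528 = -0.6004, z_low = (102.1725 - 111)/1.9528 = -4.5204
β = P(not reject | H₁) = Φ(-0.6004) - Φ(-4.5204) ≈ 0.2741

Answer: β ≈ 0.2741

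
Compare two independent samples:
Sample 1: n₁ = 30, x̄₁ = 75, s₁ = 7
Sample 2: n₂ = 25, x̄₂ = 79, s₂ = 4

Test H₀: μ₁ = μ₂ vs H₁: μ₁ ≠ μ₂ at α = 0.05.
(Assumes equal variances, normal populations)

Answer: t = -2.5312, reject H₀

Derivation:
Pooled variance: s²_p = [29×7² + 24×4²]/(53) = 34.0566
s_p = 5.8358
SE = s_p×√(1/n₁ + 1/n₂) = 5.8358×√(1/30 + 1/25) = 1.5803
t = (x̄₁ - x̄₂)/SE = (75 - 79)/1.5803 = -2.5312
df = 53, t-critical = ±2.006
Decision: reject H₀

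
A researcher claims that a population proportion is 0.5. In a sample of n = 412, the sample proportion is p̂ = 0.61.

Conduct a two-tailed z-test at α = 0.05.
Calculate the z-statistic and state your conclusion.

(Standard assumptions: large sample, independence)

Answer: z = 4.4656, reject H₀

Derivation:
H₀: p = 0.5, H₁: p ≠ 0.5
Standard error: SE = √(p₀(1-p₀)/n) = √(0.5×0.5/412) = 0.024633
z-statistic: z = (p̂ - p₀)/SE = (0.61 - 0.5)/0.024633 = 4.4656
Critical value: z_0.025 = ±1.960
p-value < 0.0001
Decision: reject H₀ at α = 0.05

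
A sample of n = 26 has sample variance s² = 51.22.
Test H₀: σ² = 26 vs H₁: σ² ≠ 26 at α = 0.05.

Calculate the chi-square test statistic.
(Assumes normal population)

Answer: χ² = 49.2500, reject H₀

Derivation:
df = n - 1 = 25
χ² = (n-1)s²/σ₀² = 25×51.22/26 = 49.2500
Critical values: χ²_{0.975,25} = 13.120, χ²_{0.025,25} = 40.646
Rejection region: χ² < 13.120 or χ² > 40.646
Decision: reject H₀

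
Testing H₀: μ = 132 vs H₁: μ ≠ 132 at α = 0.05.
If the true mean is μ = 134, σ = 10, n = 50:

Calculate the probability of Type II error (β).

SE = σ/√n = 10/√50 = 1.4142
Critical values: μ₀ ± z_0.025×SE = 132 ± 1.960×1.4142
Acceptance region: (129.2282, 134.7718)
Under H₁ (μ = 134): z_high = (134.7718 - 134)/1.4142 = 0.5458, z_low = (129.2282 - 134)/1.4142 = -3.3742
β = P(not reject | H₁) = Φ(0.5458) - Φ(-3.3742) ≈ 0.7070

Answer: β ≈ 0.7070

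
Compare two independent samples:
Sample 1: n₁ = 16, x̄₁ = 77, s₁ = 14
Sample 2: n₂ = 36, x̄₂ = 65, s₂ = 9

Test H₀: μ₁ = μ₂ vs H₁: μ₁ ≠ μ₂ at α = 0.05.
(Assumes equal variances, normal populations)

Answer: t = 3.7162, reject H₀

Derivation:
Pooled variance: s²_p = [15×14² + 35×9²]/(50) = 115.5000
s_p = 10.7471
SE = s_p×√(1/n₁ + 1/n₂) = 10.7471×√(1/16 + 1/36) = 3.2291
t = (x̄₁ - x̄₂)/SE = (77 - 65)/3.2291 = 3.7162
df = 50, t-critical = ±2.009
Decision: reject H₀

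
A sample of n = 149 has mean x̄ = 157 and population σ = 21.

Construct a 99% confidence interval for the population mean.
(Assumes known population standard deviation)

Answer: (152.5682, 161.4318)

Derivation:
Confidence level: 99%, α = 0.01
z_0.005 = 2.576
SE = σ/√n = 21/√149 = 1.7204
Margin of error = 2.576 × 1.7204 = 4.4318
CI: x̄ ± margin = 157 ± 4.4318
CI: (152.5682, 161.4318)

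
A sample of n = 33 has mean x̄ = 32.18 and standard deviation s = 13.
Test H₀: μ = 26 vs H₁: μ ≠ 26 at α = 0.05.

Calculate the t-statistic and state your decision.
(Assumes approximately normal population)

Answer: t = 2.7309, reject H₀

Derivation:
df = n - 1 = 32
SE = s/√n = 13/√33 = 2.2630
t = (x̄ - μ₀)/SE = (32.18 - 26)/2.2630 = 2.7309
Critical value: t_{0.025,32} = ±2.037
p-value ≈ 0.0102
Decision: reject H₀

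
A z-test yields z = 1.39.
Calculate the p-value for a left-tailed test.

For z = 1.39:
p = P(Z < 1.39) = Φ(1.39) = 0.9177

Answer: p-value ≈ 0.9177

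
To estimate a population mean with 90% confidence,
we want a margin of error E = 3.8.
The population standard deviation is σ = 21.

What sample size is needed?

Answer: n = 83

Derivation:
z_0.05 = 1.645
n = (z×σ/E)² = (1.645×21/3.8)²
n = 82.6425
Round up: n = 83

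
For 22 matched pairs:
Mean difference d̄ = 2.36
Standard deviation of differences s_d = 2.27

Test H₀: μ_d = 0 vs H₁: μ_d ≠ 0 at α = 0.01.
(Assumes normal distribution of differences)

Answer: t = 4.8760, reject H₀

Derivation:
df = n - 1 = 21
SE = s_d/√n = 2.27/√22 = 0.4840
t = d̄/SE = 2.36/0.4840 = 4.8760
Critical value: t_{0.005,21} = ±2.831
p-value ≈ 0.0001
Decision: reject H₀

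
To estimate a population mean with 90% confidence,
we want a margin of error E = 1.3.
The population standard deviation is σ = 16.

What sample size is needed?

Answer: n = 410

Derivation:
z_0.05 = 1.645
n = (z×σ/E)² = (1.645×16/1.3)²
n = 409.9067
Round up: n = 410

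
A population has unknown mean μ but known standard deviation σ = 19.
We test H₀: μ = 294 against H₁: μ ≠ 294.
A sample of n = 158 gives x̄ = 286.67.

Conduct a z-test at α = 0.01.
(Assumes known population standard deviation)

Answer: z = -4.8492, reject H₀

Derivation:
Standard error: SE = σ/√n = 19/√158 = 1.5116
z-statistic: z = (x̄ - μ₀)/SE = (286.67 - 294)/1.5116 = -4.8492
Critical value: ±2.576
p-value < 0.0001
Decision: reject H₀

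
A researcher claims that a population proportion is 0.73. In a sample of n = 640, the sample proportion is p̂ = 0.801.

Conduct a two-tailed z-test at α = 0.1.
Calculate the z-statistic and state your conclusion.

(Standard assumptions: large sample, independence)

Answer: z = 4.0458, reject H₀

Derivation:
H₀: p = 0.73, H₁: p ≠ 0.73
Standard error: SE = √(p₀(1-p₀)/n) = √(0.73×0.27/640) = 0.017549
z-statistic: z = (p̂ - p₀)/SE = (0.801 - 0.73)/0.017549 = 4.0458
Critical value: z_0.05 = ±1.645
p-value = 0.0001
Decision: reject H₀ at α = 0.1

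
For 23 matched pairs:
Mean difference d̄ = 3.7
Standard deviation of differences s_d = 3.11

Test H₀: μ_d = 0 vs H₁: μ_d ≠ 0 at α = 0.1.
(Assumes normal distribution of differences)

df = n - 1 = 22
SE = s_d/√n = 3.11/√23 = 0.6485
t = d̄/SE = 3.7/0.6485 = 5.7055
Critical value: t_{0.05,22} = ±1.717
p-value < 0.0001
Decision: reject H₀

Answer: t = 5.7055, reject H₀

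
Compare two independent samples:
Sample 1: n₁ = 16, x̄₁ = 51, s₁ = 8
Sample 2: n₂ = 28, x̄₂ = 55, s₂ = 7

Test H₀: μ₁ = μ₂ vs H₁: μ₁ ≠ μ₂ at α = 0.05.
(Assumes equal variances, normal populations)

Pooled variance: s²_p = [15×8² + 27×7²]/(42) = 54.3571
s_p = 7.3727
SE = s_p×√(1/n₁ + 1/n₂) = 7.3727×√(1/16 + 1/28) = 2.3105
t = (x̄₁ - x̄₂)/SE = (51 - 55)/2.3105 = -1.7312
df = 42, t-critical = ±2.018
Decision: fail to reject H₀

Answer: t = -1.7312, fail to reject H₀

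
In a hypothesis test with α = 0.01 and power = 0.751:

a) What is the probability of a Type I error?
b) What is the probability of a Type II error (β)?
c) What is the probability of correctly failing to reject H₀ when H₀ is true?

a) Type I error probability = α = 0.01
b) Power = P(reject H₀ | H₁ true) = 1 - β = 0.751, so Type II error probability = β = 1 - Power = 0.249
c) P(fail to reject H₀ | H₀ true) = 1 - α = 0.99

Answer: a) 0.01, b) 0.249, c) 0.99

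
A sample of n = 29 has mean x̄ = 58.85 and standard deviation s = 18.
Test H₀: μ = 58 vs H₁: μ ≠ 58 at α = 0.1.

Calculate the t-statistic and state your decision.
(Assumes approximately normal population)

Answer: t = 0.2543, fail to reject H₀

Derivation:
df = n - 1 = 28
SE = s/√n = 18/√29 = 3.3425
t = (x̄ - μ₀)/SE = (58.85 - 58)/3.3425 = 0.2543
Critical value: t_{0.05,28} = ±1.701
p-value ≈ 0.8011
Decision: fail to reject H₀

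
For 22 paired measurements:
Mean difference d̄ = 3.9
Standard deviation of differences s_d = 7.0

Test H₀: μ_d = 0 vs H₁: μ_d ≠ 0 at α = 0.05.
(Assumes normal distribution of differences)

df = n - 1 = 21
SE = s_d/√n = 7.0/√22 = 1.4924
t = d̄/SE = 3.9/1.4924 = 2.6132
Critical value: t_{0.025,21} = ±2.080
p-value ≈ 0.0162
Decision: reject H₀

Answer: t = 2.6132, reject H₀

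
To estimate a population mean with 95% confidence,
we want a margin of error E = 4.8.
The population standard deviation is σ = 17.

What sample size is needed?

z_0.025 = 1.960
n = (z×σ/E)² = (1.960×17/4.8)²
n = 48.1867
Round up: n = 49

Answer: n = 49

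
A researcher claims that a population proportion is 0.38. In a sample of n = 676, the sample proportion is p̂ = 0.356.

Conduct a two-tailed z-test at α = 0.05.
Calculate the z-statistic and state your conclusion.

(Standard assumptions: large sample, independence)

H₀: p = 0.38, H₁: p ≠ 0.38
Standard error: SE = √(p₀(1-p₀)/n) = √(0.38×0.62/676) = 0.018669
z-statistic: z = (p̂ - p₀)/SE = (0.356 - 0.38)/0.018669 = -1.2856
Critical value: z_0.025 = ±1.960
p-value = 0.1986
Decision: fail to reject H₀ at α = 0.05

Answer: z = -1.2856, fail to reject H₀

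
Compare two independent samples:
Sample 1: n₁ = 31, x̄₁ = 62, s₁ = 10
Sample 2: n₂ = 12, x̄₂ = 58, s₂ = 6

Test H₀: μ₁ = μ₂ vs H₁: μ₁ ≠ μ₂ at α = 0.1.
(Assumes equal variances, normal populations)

Pooled variance: s²_p = [30×10² + 11×6²]/(41) = 82.8293
s_p = 9.1011
SE = s_p×√(1/n₁ + 1/n₂) = 9.1011×√(1/31 + 1/12) = 3.0943
t = (x̄₁ - x̄₂)/SE = (62 - 58)/3.0943 = 1.2927
df = 41, t-critical = ±1.683
Decision: fail to reject H₀

Answer: t = 1.2927, fail to reject H₀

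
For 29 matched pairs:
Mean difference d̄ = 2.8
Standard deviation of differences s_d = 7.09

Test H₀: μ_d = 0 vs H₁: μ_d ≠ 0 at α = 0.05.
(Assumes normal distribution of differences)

df = n - 1 = 28
SE = s_d/√n = 7.09/√29 = 1.3166
t = d̄/SE = 2.8/1.3166 = 2.1267
Critical value: t_{0.025,28} = ±2.048
p-value ≈ 0.0424
Decision: reject H₀

Answer: t = 2.1267, reject H₀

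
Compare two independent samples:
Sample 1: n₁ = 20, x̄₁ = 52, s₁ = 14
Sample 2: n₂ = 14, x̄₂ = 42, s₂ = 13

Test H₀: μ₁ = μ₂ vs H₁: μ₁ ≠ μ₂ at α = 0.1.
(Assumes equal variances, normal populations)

Pooled variance: s²_p = [19×14² + 13×13²]/(32) = 185.0312
s_p = 13.6026
SE = s_p×√(1/n₁ + 1/n₂) = 13.6026×√(1/20 + 1/14) = 4.7400
t = (x̄₁ - x̄₂)/SE = (52 - 42)/4.7400 = 2.1097
df = 32, t-critical = ±1.694
Decision: reject H₀

Answer: t = 2.1097, reject H₀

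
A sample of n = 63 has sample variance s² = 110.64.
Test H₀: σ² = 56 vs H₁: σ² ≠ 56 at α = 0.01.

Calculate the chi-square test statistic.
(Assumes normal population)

Answer: χ² = 122.4943, reject H₀

Derivation:
df = n - 1 = 62
χ² = (n-1)s²/σ₀² = 62×110.64/56 = 122.4943
Critical values: χ²_{0.995,62} = 37.068, χ²_{0.005,62} = 94.419
Rejection region: χ² < 37.068 or χ² > 94.419
Decision: reject H₀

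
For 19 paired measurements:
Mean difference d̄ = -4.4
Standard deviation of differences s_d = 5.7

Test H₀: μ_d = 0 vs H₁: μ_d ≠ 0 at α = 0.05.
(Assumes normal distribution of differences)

Answer: t = -3.3647, reject H₀

Derivation:
df = n - 1 = 18
SE = s_d/√n = 5.7/√19 = 1.3077
t = d̄/SE = -4.4/1.3077 = -3.3647
Critical value: t_{0.025,18} = ±2.101
p-value ≈ 0.0035
Decision: reject H₀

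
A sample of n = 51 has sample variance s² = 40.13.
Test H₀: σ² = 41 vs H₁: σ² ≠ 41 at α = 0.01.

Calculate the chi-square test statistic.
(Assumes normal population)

df = n - 1 = 50
χ² = (n-1)s²/σ₀² = 50×40.13/41 = 48.9390
Critical values: χ²_{0.995,50} = 27.991, χ²_{0.005,50} = 79.490
Rejection region: χ² < 27.991 or χ² > 79.490
Decision: fail to reject H₀

Answer: χ² = 48.9390, fail to reject H₀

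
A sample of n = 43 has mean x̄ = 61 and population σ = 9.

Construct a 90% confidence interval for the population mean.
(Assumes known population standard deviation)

Answer: (58.7422, 63.2578)

Derivation:
Confidence level: 90%, α = 0.1
z_0.05 = 1.645
SE = σ/√n = 9/√43 = 1.3725
Margin of error = 1.645 × 1.3725 = 2.2578
CI: x̄ ± margin = 61 ± 2.2578
CI: (58.7422, 63.2578)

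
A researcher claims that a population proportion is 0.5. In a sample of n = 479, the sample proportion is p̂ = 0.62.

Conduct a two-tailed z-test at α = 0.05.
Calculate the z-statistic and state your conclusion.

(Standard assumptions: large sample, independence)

H₀: p = 0.5, H₁: p ≠ 0.5
Standard error: SE = √(p₀(1-p₀)/n) = √(0.5×0.5/479) = 0.022846
z-statistic: z = (p̂ - p₀)/SE = (0.62 - 0.5)/0.022846 = 5.2526
Critical value: z_0.025 = ±1.960
p-value < 0.0001
Decision: reject H₀ at α = 0.05

Answer: z = 5.2526, reject H₀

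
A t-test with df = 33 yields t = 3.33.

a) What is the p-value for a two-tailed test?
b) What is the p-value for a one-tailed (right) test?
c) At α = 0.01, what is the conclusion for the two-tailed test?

Answer: a) 0.0021, b) 0.0011, c) reject H₀

Derivation:
Using t-distribution with df = 33:
a) Two-tailed: p = 2×P(T > 3.33) = 0.0021
b) One-tailed: p = P(T > 3.33) = 0.0011
c) 0.0021 < 0.01, reject H₀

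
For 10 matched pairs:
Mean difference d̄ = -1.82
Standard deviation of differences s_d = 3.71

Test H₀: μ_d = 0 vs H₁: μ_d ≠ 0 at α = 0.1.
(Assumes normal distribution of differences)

Answer: t = -1.5513, fail to reject H₀

Derivation:
df = n - 1 = 9
SE = s_d/√n = 3.71/√10 = 1.1732
t = d̄/SE = -1.82/1.1732 = -1.5513
Critical value: t_{0.05,9} = ±1.833
p-value ≈ 0.1552
Decision: fail to reject H₀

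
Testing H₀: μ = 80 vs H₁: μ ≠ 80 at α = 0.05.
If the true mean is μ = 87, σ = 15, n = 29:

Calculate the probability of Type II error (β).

SE = σ/√n = 15/√29 = 2.7854
Critical values: μ₀ ± z_0.025×SE = 80 ± 1.960×2.7854
Acceptance region: (74.5406, 85.4594)
Under H₁ (μ = 87): z_high = (85.4594 - 87)/2.7854 = -0.5531, z_low = (74.5406 - 87)/2.7854 = -4.4731
β = P(not reject | H₁) = Φ(-0.5531) - Φ(-4.4731) ≈ 0.2901

Answer: β ≈ 0.2901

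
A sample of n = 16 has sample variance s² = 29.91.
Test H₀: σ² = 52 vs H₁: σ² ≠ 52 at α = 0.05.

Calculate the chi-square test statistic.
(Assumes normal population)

df = n - 1 = 15
χ² = (n-1)s²/σ₀² = 15×29.91/52 = 8.6279
Critical values: χ²_{0.975,15} = 6.262, χ²_{0.025,15} = 27.488
Rejection region: χ² < 6.262 or χ² > 27.488
Decision: fail to reject H₀

Answer: χ² = 8.6279, fail to reject H₀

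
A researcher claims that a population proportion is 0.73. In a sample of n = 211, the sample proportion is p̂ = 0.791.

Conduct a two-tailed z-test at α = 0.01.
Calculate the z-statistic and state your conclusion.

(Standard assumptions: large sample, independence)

Answer: z = 1.9959, fail to reject H₀

Derivation:
H₀: p = 0.73, H₁: p ≠ 0.73
Standard error: SE = √(p₀(1-p₀)/n) = √(0.73×0.27/211) = 0.030563
z-statistic: z = (p̂ - p₀)/SE = (0.791 - 0.73)/0.030563 = 1.9959
Critical value: z_0.005 = ±2.576
p-value = 0.0459
Decision: fail to reject H₀ at α = 0.01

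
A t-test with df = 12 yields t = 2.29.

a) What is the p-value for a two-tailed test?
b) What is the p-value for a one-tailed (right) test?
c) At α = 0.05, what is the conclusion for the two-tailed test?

Using t-distribution with df = 12:
a) Two-tailed: p = 2×P(T > 2.29) = 0.0409
b) One-tailed: p = P(T > 2.29) = 0.0205
c) 0.0409 < 0.05, reject H₀

Answer: a) 0.0409, b) 0.0205, c) reject H₀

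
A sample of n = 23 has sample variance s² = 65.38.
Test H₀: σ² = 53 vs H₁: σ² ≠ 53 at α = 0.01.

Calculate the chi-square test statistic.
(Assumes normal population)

df = n - 1 = 22
χ² = (n-1)s²/σ₀² = 22×65.38/53 = 27.1389
Critical values: χ²_{0.995,22} = 8.643, χ²_{0.005,22} = 42.796
Rejection region: χ² < 8.643 or χ² > 42.796
Decision: fail to reject H₀

Answer: χ² = 27.1389, fail to reject H₀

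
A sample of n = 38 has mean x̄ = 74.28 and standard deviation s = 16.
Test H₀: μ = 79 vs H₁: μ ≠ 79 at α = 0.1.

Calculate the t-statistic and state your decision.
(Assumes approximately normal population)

Answer: t = -1.8185, reject H₀

Derivation:
df = n - 1 = 37
SE = s/√n = 16/√38 = 2.5955
t = (x̄ - μ₀)/SE = (74.28 - 79)/2.5955 = -1.8185
Critical value: t_{0.05,37} = ±1.687
p-value ≈ 0.0771
Decision: reject H₀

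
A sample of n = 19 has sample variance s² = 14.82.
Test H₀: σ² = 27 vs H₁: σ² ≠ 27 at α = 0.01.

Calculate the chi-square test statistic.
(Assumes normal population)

df = n - 1 = 18
χ² = (n-1)s²/σ₀² = 18×14.82/27 = 9.8800
Critical values: χ²_{0.995,18} = 6.265, χ²_{0.005,18} = 37.156
Rejection region: χ² < 6.265 or χ² > 37.156
Decision: fail to reject H₀

Answer: χ² = 9.8800, fail to reject H₀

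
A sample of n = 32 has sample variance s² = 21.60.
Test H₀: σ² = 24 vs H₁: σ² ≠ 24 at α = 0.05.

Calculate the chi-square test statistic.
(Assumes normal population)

Answer: χ² = 27.9000, fail to reject H₀

Derivation:
df = n - 1 = 31
χ² = (n-1)s²/σ₀² = 31×21.60/24 = 27.9000
Critical values: χ²_{0.975,31} = 17.539, χ²_{0.025,31} = 48.232
Rejection region: χ² < 17.539 or χ² > 48.232
Decision: fail to reject H₀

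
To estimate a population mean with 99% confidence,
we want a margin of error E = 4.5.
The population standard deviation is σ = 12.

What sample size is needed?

Answer: n = 48

Derivation:
z_0.005 = 2.576
n = (z×σ/E)² = (2.576×12/4.5)²
n = 47.1877
Round up: n = 48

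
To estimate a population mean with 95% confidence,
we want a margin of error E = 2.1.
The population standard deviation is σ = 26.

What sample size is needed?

Answer: n = 589

Derivation:
z_0.025 = 1.960
n = (z×σ/E)² = (1.960×26/2.1)²
n = 588.8711
Round up: n = 589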